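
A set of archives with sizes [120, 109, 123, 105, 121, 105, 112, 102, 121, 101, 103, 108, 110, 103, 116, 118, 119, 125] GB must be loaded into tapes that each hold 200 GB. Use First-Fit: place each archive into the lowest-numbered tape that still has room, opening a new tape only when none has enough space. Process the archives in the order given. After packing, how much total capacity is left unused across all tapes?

1579

Put 120 GB in tape 1; 80 GB remain.
Put 109 GB in tape 2; 91 GB remain.
Put 123 GB in tape 3; 77 GB remain.
Put 105 GB in tape 4; 95 GB remain.
Put 121 GB in tape 5; 79 GB remain.
Put 105 GB in tape 6; 95 GB remain.
Put 112 GB in tape 7; 88 GB remain.
Put 102 GB in tape 8; 98 GB remain.
Put 121 GB in tape 9; 79 GB remain.
Put 101 GB in tape 10; 99 GB remain.
Put 103 GB in tape 11; 97 GB remain.
Put 108 GB in tape 12; 92 GB remain.
Put 110 GB in tape 13; 90 GB remain.
Put 103 GB in tape 14; 97 GB remain.
Put 116 GB in tape 15; 84 GB remain.
Put 118 GB in tape 16; 82 GB remain.
Put 119 GB in tape 17; 81 GB remain.
Put 125 GB in tape 18; 75 GB remain.
18 tapes × 200 GB = 3600 GB; used 2021 GB; unused 1579 GB.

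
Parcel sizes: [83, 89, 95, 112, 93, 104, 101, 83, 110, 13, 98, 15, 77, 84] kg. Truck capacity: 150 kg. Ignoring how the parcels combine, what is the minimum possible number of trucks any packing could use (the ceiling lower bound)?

Total size = 83 + 89 + 95 + 112 + 93 + 104 + 101 + 83 + 110 + 13 + 98 + 15 + 77 + 84 = 1157 kg.
⌈1157 / 150⌉ = 8.

8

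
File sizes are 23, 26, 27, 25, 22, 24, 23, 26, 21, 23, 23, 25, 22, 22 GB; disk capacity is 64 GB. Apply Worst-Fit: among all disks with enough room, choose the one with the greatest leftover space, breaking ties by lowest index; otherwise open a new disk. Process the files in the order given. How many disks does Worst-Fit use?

Put 23 GB in disk 1; 41 GB remain.
Put 26 GB in disk 1; 15 GB remain.
Put 27 GB in disk 2; 37 GB remain.
Put 25 GB in disk 2; 12 GB remain.
Put 22 GB in disk 3; 42 GB remain.
Put 24 GB in disk 3; 18 GB remain.
Put 23 GB in disk 4; 41 GB remain.
Put 26 GB in disk 4; 15 GB remain.
Put 21 GB in disk 5; 43 GB remain.
Put 23 GB in disk 5; 20 GB remain.
Put 23 GB in disk 6; 41 GB remain.
Put 25 GB in disk 6; 16 GB remain.
Put 22 GB in disk 7; 42 GB remain.
Put 22 GB in disk 7; 20 GB remain.

7 disks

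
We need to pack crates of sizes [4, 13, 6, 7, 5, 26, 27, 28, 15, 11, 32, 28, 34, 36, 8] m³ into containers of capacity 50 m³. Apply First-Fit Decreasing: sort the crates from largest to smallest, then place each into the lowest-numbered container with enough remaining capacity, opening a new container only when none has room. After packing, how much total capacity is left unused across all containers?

70

Sorted descending: 36, 34, 32, 28, 28, 27, 26, 15, 13, 11, 8, 7, 6, 5, 4.
Put 36 m³ in container 1; 14 m³ remain.
Put 34 m³ in container 2; 16 m³ remain.
Put 32 m³ in container 3; 18 m³ remain.
Put 28 m³ in container 4; 22 m³ remain.
Put 28 m³ in container 5; 22 m³ remain.
Put 27 m³ in container 6; 23 m³ remain.
Put 26 m³ in container 7; 24 m³ remain.
Put 15 m³ in container 2; 1 m³ remain.
Put 13 m³ in container 1; 1 m³ remain.
Put 11 m³ in container 3; 7 m³ remain.
Put 8 m³ in container 4; 14 m³ remain.
Put 7 m³ in container 3; 0 m³ remain.
Put 6 m³ in container 4; 8 m³ remain.
Put 5 m³ in container 4; 3 m³ remain.
Put 4 m³ in container 5; 18 m³ remain.
7 containers × 50 m³ = 350 m³; used 280 m³; unused 70 m³.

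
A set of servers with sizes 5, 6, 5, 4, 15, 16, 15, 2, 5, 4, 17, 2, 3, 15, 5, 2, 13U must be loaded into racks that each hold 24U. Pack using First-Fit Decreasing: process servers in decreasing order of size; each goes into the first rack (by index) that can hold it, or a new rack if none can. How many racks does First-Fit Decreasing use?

Sorted descending: 17, 16, 15, 15, 15, 13, 6, 5, 5, 5, 5, 4, 4, 3, 2, 2, 2.
Put 17U in rack 1; 7U remain.
Put 16U in rack 2; 8U remain.
Put 15U in rack 3; 9U remain.
Put 15U in rack 4; 9U remain.
Put 15U in rack 5; 9U remain.
Put 13U in rack 6; 11U remain.
Put 6U in rack 1; 1U remain.
Put 5U in rack 2; 3U remain.
Put 5U in rack 3; 4U remain.
Put 5U in rack 4; 4U remain.
Put 5U in rack 5; 4U remain.
Put 4U in rack 3; 0U remain.
Put 4U in rack 4; 0U remain.
Put 3U in rack 2; 0U remain.
Put 2U in rack 5; 2U remain.
Put 2U in rack 5; 0U remain.
Put 2U in rack 6; 9U remain.

6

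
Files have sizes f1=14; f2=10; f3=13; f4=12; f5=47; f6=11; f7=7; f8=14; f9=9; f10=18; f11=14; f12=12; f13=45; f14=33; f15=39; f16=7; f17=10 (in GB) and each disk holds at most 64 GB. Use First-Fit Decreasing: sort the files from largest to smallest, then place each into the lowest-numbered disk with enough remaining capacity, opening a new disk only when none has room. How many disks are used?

6 disks

Sorted descending: 47, 45, 39, 33, 18, 14, 14, 14, 13, 12, 12, 11, 10, 10, 9, 7, 7.
Put 47 GB in disk 1; 17 GB remain.
Put 45 GB in disk 2; 19 GB remain.
Put 39 GB in disk 3; 25 GB remain.
Put 33 GB in disk 4; 31 GB remain.
Put 18 GB in disk 2; 1 GB remain.
Put 14 GB in disk 1; 3 GB remain.
Put 14 GB in disk 3; 11 GB remain.
Put 14 GB in disk 4; 17 GB remain.
Put 13 GB in disk 4; 4 GB remain.
Put 12 GB in disk 5; 52 GB remain.
Put 12 GB in disk 5; 40 GB remain.
Put 11 GB in disk 3; 0 GB remain.
Put 10 GB in disk 5; 30 GB remain.
Put 10 GB in disk 5; 20 GB remain.
Put 9 GB in disk 5; 11 GB remain.
Put 7 GB in disk 5; 4 GB remain.
Put 7 GB in disk 6; 57 GB remain.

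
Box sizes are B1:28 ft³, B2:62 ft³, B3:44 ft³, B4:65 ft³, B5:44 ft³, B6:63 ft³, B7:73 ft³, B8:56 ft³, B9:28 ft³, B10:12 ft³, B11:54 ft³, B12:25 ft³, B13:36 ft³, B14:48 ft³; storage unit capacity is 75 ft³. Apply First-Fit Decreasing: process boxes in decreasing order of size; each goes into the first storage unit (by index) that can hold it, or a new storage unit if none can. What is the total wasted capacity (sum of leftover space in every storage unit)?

112

Sorted descending: 73, 65, 63, 62, 56, 54, 48, 44, 44, 36, 28, 28, 25, 12.
73 ft³ → storage unit 1 (remaining 2 ft³)
65 ft³ → storage unit 2 (remaining 10 ft³)
63 ft³ → storage unit 3 (remaining 12 ft³)
62 ft³ → storage unit 4 (remaining 13 ft³)
56 ft³ → storage unit 5 (remaining 19 ft³)
54 ft³ → storage unit 6 (remaining 21 ft³)
48 ft³ → storage unit 7 (remaining 27 ft³)
44 ft³ → storage unit 8 (remaining 31 ft³)
44 ft³ → storage unit 9 (remaining 31 ft³)
36 ft³ → storage unit 10 (remaining 39 ft³)
28 ft³ → storage unit 8 (remaining 3 ft³)
28 ft³ → storage unit 9 (remaining 3 ft³)
25 ft³ → storage unit 7 (remaining 2 ft³)
12 ft³ → storage unit 3 (remaining 0 ft³)
10 storage units × 75 ft³ = 750 ft³; used 638 ft³; unused 112 ft³.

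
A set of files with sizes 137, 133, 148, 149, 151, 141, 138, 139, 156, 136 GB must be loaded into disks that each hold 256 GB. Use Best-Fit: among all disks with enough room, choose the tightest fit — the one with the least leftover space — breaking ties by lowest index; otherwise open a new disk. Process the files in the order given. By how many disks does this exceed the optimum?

Best-Fit: [137] [133] [148] [149] [151] [141] [138] [139] [156] [136] → 10 disks.
10 files exceed 128 GB (half the capacity), and no two of those can share a disk, so at least 10 disks are needed.
So 10 is already optimal.

0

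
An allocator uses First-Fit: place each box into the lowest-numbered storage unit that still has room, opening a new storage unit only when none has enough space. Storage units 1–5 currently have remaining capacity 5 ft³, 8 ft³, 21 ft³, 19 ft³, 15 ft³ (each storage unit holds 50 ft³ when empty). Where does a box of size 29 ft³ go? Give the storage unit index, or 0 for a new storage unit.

0

No storage unit has ≥ 29 ft³ free, so a new storage unit is opened.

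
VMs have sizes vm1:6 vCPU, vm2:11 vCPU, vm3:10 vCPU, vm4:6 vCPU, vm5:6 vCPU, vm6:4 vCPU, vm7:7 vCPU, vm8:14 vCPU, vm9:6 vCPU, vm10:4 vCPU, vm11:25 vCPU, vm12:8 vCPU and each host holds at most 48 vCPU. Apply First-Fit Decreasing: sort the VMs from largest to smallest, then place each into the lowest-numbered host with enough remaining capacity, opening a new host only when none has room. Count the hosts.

Sorted descending: 25, 14, 11, 10, 8, 7, 6, 6, 6, 6, 4, 4.
Put 25 vCPU in host 1; 23 vCPU remain.
Put 14 vCPU in host 1; 9 vCPU remain.
Put 11 vCPU in host 2; 37 vCPU remain.
Put 10 vCPU in host 2; 27 vCPU remain.
Put 8 vCPU in host 1; 1 vCPU remain.
Put 7 vCPU in host 2; 20 vCPU remain.
Put 6 vCPU in host 2; 14 vCPU remain.
Put 6 vCPU in host 2; 8 vCPU remain.
Put 6 vCPU in host 2; 2 vCPU remain.
Put 6 vCPU in host 3; 42 vCPU remain.
Put 4 vCPU in host 3; 38 vCPU remain.
Put 4 vCPU in host 3; 34 vCPU remain.
Final hosts: [25,14,8] [11,10,7,6,6,6] [6,4,4].

3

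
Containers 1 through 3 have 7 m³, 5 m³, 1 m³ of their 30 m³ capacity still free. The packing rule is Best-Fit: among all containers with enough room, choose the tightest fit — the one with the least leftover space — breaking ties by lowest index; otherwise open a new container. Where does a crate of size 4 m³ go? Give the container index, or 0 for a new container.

2

Containers with room: container 1 (7 m³), container 2 (5 m³).
Tightest fit is container 2 with 5 m³ free.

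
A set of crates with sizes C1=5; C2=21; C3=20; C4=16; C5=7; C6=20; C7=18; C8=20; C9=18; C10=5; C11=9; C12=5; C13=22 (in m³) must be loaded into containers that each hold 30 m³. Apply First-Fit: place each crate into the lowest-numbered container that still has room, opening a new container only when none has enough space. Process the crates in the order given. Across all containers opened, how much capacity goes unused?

54

C1 (5 m³) → container 1 (remaining 25 m³)
C2 (21 m³) → container 1 (remaining 4 m³)
C3 (20 m³) → container 2 (remaining 10 m³)
C4 (16 m³) → container 3 (remaining 14 m³)
C5 (7 m³) → container 2 (remaining 3 m³)
C6 (20 m³) → container 4 (remaining 10 m³)
C7 (18 m³) → container 5 (remaining 12 m³)
C8 (20 m³) → container 6 (remaining 10 m³)
C9 (18 m³) → container 7 (remaining 12 m³)
C10 (5 m³) → container 3 (remaining 9 m³)
C11 (9 m³) → container 3 (remaining 0 m³)
C12 (5 m³) → container 4 (remaining 5 m³)
C13 (22 m³) → container 8 (remaining 8 m³)
8 containers × 30 m³ = 240 m³; used 186 m³; unused 54 m³.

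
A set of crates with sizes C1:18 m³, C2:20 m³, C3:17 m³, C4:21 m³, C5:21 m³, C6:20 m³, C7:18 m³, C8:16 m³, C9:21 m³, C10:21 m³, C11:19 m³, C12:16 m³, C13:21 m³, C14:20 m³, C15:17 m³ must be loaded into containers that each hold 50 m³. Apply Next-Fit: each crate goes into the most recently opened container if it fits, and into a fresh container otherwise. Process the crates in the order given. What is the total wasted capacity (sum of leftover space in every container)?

114

C1 (18 m³) → container 1 (remaining 32 m³)
C2 (20 m³) → container 1 (remaining 12 m³)
C3 (17 m³) → container 2 (remaining 33 m³)
C4 (21 m³) → container 2 (remaining 12 m³)
C5 (21 m³) → container 3 (remaining 29 m³)
C6 (20 m³) → container 3 (remaining 9 m³)
C7 (18 m³) → container 4 (remaining 32 m³)
C8 (16 m³) → container 4 (remaining 16 m³)
C9 (21 m³) → container 5 (remaining 29 m³)
C10 (21 m³) → container 5 (remaining 8 m³)
C11 (19 m³) → container 6 (remaining 31 m³)
C12 (16 m³) → container 6 (remaining 15 m³)
C13 (21 m³) → container 7 (remaining 29 m³)
C14 (20 m³) → container 7 (remaining 9 m³)
C15 (17 m³) → container 8 (remaining 33 m³)
8 containers × 50 m³ = 400 m³; used 286 m³; unused 114 m³.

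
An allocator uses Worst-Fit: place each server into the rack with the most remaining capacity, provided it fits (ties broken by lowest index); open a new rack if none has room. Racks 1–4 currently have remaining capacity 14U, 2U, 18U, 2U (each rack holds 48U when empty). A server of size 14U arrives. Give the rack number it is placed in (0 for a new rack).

Racks with room: rack 1 (14U), rack 3 (18U).
Most room is rack 3 with 18U free.

3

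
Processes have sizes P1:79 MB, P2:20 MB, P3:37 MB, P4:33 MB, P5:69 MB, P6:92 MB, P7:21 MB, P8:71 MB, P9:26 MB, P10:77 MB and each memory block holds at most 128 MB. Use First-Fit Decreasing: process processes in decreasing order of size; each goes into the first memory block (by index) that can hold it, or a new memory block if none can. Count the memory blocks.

5

Sorted descending: 92, 79, 77, 71, 69, 37, 33, 26, 21, 20.
92 MB → memory block 1 (remaining 36 MB)
79 MB → memory block 2 (remaining 49 MB)
77 MB → memory block 3 (remaining 51 MB)
71 MB → memory block 4 (remaining 57 MB)
69 MB → memory block 5 (remaining 59 MB)
37 MB → memory block 2 (remaining 12 MB)
33 MB → memory block 1 (remaining 3 MB)
26 MB → memory block 3 (remaining 25 MB)
21 MB → memory block 3 (remaining 4 MB)
20 MB → memory block 4 (remaining 37 MB)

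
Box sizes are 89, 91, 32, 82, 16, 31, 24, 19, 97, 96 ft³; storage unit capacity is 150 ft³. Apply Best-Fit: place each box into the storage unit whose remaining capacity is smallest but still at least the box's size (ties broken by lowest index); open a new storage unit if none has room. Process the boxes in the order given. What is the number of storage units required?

storage unit 1: place 89 ft³, 61 ft³ left
storage unit 2: place 91 ft³, 59 ft³ left
storage unit 2: place 32 ft³, 27 ft³ left
storage unit 3: place 82 ft³, 68 ft³ left
storage unit 2: place 16 ft³, 11 ft³ left
storage unit 1: place 31 ft³, 30 ft³ left
storage unit 1: place 24 ft³, 6 ft³ left
storage unit 3: place 19 ft³, 49 ft³ left
storage unit 4: place 97 ft³, 53 ft³ left
storage unit 5: place 96 ft³, 54 ft³ left

5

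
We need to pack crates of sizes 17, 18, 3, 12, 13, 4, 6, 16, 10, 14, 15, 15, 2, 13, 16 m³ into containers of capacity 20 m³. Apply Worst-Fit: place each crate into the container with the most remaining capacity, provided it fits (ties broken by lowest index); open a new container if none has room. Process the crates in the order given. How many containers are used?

11

container 1: place 17 m³, 3 m³ left
container 2: place 18 m³, 2 m³ left
container 1: place 3 m³, 0 m³ left
container 3: place 12 m³, 8 m³ left
container 4: place 13 m³, 7 m³ left
container 3: place 4 m³, 4 m³ left
container 4: place 6 m³, 1 m³ left
container 5: place 16 m³, 4 m³ left
container 6: place 10 m³, 10 m³ left
container 7: place 14 m³, 6 m³ left
container 8: place 15 m³, 5 m³ left
container 9: place 15 m³, 5 m³ left
container 6: place 2 m³, 8 m³ left
container 10: place 13 m³, 7 m³ left
container 11: place 16 m³, 4 m³ left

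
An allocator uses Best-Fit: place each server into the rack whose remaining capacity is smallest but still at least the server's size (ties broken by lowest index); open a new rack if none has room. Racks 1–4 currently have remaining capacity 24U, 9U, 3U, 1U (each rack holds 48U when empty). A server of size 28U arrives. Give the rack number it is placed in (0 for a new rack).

No rack has ≥ 28U free, so a new rack is opened.

0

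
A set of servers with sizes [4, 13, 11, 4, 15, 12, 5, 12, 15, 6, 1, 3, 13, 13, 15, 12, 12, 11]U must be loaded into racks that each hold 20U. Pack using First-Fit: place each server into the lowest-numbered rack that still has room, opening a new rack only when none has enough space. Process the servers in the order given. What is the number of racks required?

12

rack 1: place 4U, 16U left
rack 1: place 13U, 3U left
rack 2: place 11U, 9U left
rack 2: place 4U, 5U left
rack 3: place 15U, 5U left
rack 4: place 12U, 8U left
rack 2: place 5U, 0U left
rack 5: place 12U, 8U left
rack 6: place 15U, 5U left
rack 4: place 6U, 2U left
rack 1: place 1U, 2U left
rack 3: place 3U, 2U left
rack 7: place 13U, 7U left
rack 8: place 13U, 7U left
rack 9: place 15U, 5U left
rack 10: place 12U, 8U left
rack 11: place 12U, 8U left
rack 12: place 11U, 9U left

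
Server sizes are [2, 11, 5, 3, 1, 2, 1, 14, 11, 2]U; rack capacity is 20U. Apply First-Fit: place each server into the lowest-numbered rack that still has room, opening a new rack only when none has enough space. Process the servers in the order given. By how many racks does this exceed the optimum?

First-Fit: [2,11,5,1,1] [3,2,14] [11,2] → 3 racks.
Total size 52U; any packing needs at least ⌈52/20⌉ = 3 racks.
So 3 is already optimal.

0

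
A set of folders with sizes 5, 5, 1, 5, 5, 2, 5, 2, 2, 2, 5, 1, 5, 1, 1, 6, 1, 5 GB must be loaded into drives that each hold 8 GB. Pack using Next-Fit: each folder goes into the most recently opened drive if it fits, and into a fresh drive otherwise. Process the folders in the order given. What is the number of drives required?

10

drive 1: place 5 GB, 3 GB left
drive 2: place 5 GB, 3 GB left
drive 2: place 1 GB, 2 GB left
drive 3: place 5 GB, 3 GB left
drive 4: place 5 GB, 3 GB left
drive 4: place 2 GB, 1 GB left
drive 5: place 5 GB, 3 GB left
drive 5: place 2 GB, 1 GB left
drive 6: place 2 GB, 6 GB left
drive 6: place 2 GB, 4 GB left
drive 7: place 5 GB, 3 GB left
drive 7: place 1 GB, 2 GB left
drive 8: place 5 GB, 3 GB left
drive 8: place 1 GB, 2 GB left
drive 8: place 1 GB, 1 GB left
drive 9: place 6 GB, 2 GB left
drive 9: place 1 GB, 1 GB left
drive 10: place 5 GB, 3 GB left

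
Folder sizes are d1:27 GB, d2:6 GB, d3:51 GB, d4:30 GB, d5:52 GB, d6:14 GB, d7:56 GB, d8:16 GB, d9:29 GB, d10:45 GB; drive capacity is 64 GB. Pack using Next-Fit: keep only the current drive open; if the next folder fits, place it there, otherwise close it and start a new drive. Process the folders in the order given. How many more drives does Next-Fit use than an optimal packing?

2

Next-Fit: [27,6] [51] [30] [52] [14] [56] [16,29] [45] → 8 drives.
Total size 326 GB; any packing needs at least ⌈326/64⌉ = 6 drives.
An optimal packing achieves that bound: [56,6] [52] [51] [45,16] [30,29] [27,14] → 6 drives.
Excess: 8 − 6 = 2.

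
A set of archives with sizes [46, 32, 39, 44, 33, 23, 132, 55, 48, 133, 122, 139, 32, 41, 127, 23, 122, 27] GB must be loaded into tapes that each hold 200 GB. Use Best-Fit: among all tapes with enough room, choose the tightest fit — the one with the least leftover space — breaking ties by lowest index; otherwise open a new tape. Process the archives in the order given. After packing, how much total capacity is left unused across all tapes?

46 GB → tape 1 (remaining 154 GB)
32 GB → tape 1 (remaining 122 GB)
39 GB → tape 1 (remaining 83 GB)
44 GB → tape 1 (remaining 39 GB)
33 GB → tape 1 (remaining 6 GB)
23 GB → tape 2 (remaining 177 GB)
132 GB → tape 2 (remaining 45 GB)
55 GB → tape 3 (remaining 145 GB)
48 GB → tape 3 (remaining 97 GB)
133 GB → tape 4 (remaining 67 GB)
122 GB → tape 5 (remaining 78 GB)
139 GB → tape 6 (remaining 61 GB)
32 GB → tape 2 (remaining 13 GB)
41 GB → tape 6 (remaining 20 GB)
127 GB → tape 7 (remaining 73 GB)
23 GB → tape 4 (remaining 44 GB)
122 GB → tape 8 (remaining 78 GB)
27 GB → tape 4 (remaining 17 GB)
8 tapes × 200 GB = 1600 GB; used 1218 GB; unused 382 GB.

382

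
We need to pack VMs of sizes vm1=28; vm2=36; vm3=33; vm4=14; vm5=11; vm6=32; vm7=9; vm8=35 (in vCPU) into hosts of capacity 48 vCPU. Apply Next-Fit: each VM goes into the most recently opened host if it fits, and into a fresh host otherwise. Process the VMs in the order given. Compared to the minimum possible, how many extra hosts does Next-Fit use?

Next-Fit: [28] [36] [33,14] [11,32] [9,35] → 5 hosts.
Total size 198 vCPU; any packing needs at least ⌈198/48⌉ = 5 hosts.
So 5 is already optimal.

0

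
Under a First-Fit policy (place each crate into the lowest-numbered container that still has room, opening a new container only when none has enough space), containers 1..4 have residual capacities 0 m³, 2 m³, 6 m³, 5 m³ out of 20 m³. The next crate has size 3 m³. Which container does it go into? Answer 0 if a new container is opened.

3

Containers with room: container 3 (6 m³), container 4 (5 m³).
The first with room is container 3.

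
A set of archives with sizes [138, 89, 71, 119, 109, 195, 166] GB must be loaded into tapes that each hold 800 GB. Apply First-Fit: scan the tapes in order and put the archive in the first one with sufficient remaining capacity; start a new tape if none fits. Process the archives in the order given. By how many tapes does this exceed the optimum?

0

First-Fit: [138,89,71,119,109,195] [166] → 2 tapes.
Total size 887 GB; any packing needs at least ⌈887/800⌉ = 2 tapes.
So 2 is already optimal.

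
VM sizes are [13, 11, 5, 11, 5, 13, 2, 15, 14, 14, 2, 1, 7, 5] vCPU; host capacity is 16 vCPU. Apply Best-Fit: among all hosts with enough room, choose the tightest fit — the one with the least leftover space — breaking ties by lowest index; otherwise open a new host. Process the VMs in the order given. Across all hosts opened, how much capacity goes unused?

10

host 1: place 13 vCPU, 3 vCPU left
host 2: place 11 vCPU, 5 vCPU left
host 2: place 5 vCPU, 0 vCPU left
host 3: place 11 vCPU, 5 vCPU left
host 3: place 5 vCPU, 0 vCPU left
host 4: place 13 vCPU, 3 vCPU left
host 1: place 2 vCPU, 1 vCPU left
host 5: place 15 vCPU, 1 vCPU left
host 6: place 14 vCPU, 2 vCPU left
host 7: place 14 vCPU, 2 vCPU left
host 6: place 2 vCPU, 0 vCPU left
host 1: place 1 vCPU, 0 vCPU left
host 8: place 7 vCPU, 9 vCPU left
host 8: place 5 vCPU, 4 vCPU left
8 hosts × 16 vCPU = 128 vCPU; used 118 vCPU; unused 10 vCPU.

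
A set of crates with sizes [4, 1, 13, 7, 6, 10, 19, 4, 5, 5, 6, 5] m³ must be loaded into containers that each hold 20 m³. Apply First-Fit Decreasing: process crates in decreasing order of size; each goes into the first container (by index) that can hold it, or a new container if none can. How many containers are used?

5 containers

Sorted descending: 19, 13, 10, 7, 6, 6, 5, 5, 5, 4, 4, 1.
container 1: place 19 m³, 1 m³ left
container 2: place 13 m³, 7 m³ left
container 3: place 10 m³, 10 m³ left
container 2: place 7 m³, 0 m³ left
container 3: place 6 m³, 4 m³ left
container 4: place 6 m³, 14 m³ left
container 4: place 5 m³, 9 m³ left
container 4: place 5 m³, 4 m³ left
container 5: place 5 m³, 15 m³ left
container 3: place 4 m³, 0 m³ left
container 4: place 4 m³, 0 m³ left
container 1: place 1 m³, 0 m³ left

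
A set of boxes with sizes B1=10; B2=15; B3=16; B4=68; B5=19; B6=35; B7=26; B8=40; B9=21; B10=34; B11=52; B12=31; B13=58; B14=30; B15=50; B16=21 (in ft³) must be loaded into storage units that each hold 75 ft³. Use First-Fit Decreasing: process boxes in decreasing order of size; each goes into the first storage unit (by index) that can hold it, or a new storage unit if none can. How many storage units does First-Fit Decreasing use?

Sorted descending: 68, 58, 52, 50, 40, 35, 34, 31, 30, 26, 21, 21, 19, 16, 15, 10.
storage unit 1: place 68 ft³, 7 ft³ left
storage unit 2: place 58 ft³, 17 ft³ left
storage unit 3: place 52 ft³, 23 ft³ left
storage unit 4: place 50 ft³, 25 ft³ left
storage unit 5: place 40 ft³, 35 ft³ left
storage unit 5: place 35 ft³, 0 ft³ left
storage unit 6: place 34 ft³, 41 ft³ left
storage unit 6: place 31 ft³, 10 ft³ left
storage unit 7: place 30 ft³, 45 ft³ left
storage unit 7: place 26 ft³, 19 ft³ left
storage unit 3: place 21 ft³, 2 ft³ left
storage unit 4: place 21 ft³, 4 ft³ left
storage unit 7: place 19 ft³, 0 ft³ left
storage unit 2: place 16 ft³, 1 ft³ left
storage unit 8: place 15 ft³, 60 ft³ left
storage unit 6: place 10 ft³, 0 ft³ left
Final storage units: [68] [58,16] [52,21] [50,21] [40,35] [34,31,10] [30,26,19] [15].

8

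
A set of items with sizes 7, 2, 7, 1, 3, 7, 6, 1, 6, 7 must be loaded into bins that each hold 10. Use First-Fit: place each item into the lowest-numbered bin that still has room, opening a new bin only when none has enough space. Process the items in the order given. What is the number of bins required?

6 bins

bin 1: place 7, 3 left
bin 1: place 2, 1 left
bin 2: place 7, 3 left
bin 1: place 1, 0 left
bin 2: place 3, 0 left
bin 3: place 7, 3 left
bin 4: place 6, 4 left
bin 3: place 1, 2 left
bin 5: place 6, 4 left
bin 6: place 7, 3 left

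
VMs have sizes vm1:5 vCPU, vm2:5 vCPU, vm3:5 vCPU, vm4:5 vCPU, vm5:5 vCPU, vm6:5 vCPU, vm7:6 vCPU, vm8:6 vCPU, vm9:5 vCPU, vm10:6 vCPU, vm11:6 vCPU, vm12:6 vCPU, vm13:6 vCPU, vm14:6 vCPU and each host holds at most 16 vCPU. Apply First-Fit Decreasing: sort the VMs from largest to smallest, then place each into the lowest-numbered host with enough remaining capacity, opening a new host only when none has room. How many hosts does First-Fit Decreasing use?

6

Sorted descending: 6, 6, 6, 6, 6, 6, 6, 5, 5, 5, 5, 5, 5, 5.
Put 6 vCPU in host 1; 10 vCPU remain.
Put 6 vCPU in host 1; 4 vCPU remain.
Put 6 vCPU in host 2; 10 vCPU remain.
Put 6 vCPU in host 2; 4 vCPU remain.
Put 6 vCPU in host 3; 10 vCPU remain.
Put 6 vCPU in host 3; 4 vCPU remain.
Put 6 vCPU in host 4; 10 vCPU remain.
Put 5 vCPU in host 4; 5 vCPU remain.
Put 5 vCPU in host 4; 0 vCPU remain.
Put 5 vCPU in host 5; 11 vCPU remain.
Put 5 vCPU in host 5; 6 vCPU remain.
Put 5 vCPU in host 5; 1 vCPU remain.
Put 5 vCPU in host 6; 11 vCPU remain.
Put 5 vCPU in host 6; 6 vCPU remain.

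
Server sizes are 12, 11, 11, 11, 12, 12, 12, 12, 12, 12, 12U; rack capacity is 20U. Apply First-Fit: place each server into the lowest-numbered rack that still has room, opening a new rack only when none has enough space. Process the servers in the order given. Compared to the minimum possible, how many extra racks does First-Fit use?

First-Fit: [12] [11] [11] [11] [12] [12] [12] [12] [12] [12] [12] → 11 racks.
11 servers exceed 10U (half the capacity), and no two of those can share a rack, so at least 11 racks are needed.
So 11 is already optimal.

0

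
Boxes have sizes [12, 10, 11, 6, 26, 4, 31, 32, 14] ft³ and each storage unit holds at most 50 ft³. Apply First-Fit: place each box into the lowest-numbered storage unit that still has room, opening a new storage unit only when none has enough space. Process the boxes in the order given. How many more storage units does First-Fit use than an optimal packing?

1

First-Fit: [12,10,11,6,4] [26,14] [31] [32] → 4 storage units.
Total size 146 ft³; any packing needs at least ⌈146/50⌉ = 3 storage units.
An optimal packing achieves that bound: [32,14,4] [31,12,6] [26,11,10] → 3 storage units.
Excess: 4 − 3 = 1.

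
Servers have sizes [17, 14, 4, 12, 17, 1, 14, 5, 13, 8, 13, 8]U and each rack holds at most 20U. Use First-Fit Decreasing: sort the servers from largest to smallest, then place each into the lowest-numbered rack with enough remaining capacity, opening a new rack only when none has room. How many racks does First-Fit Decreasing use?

Sorted descending: 17, 17, 14, 14, 13, 13, 12, 8, 8, 5, 4, 1.
rack 1: place 17U, 3U left
rack 2: place 17U, 3U left
rack 3: place 14U, 6U left
rack 4: place 14U, 6U left
rack 5: place 13U, 7U left
rack 6: place 13U, 7U left
rack 7: place 12U, 8U left
rack 7: place 8U, 0U left
rack 8: place 8U, 12U left
rack 3: place 5U, 1U left
rack 4: place 4U, 2U left
rack 1: place 1U, 2U left
Final racks: [17,1] [17] [14,5] [14,4] [13] [13] [12,8] [8].

8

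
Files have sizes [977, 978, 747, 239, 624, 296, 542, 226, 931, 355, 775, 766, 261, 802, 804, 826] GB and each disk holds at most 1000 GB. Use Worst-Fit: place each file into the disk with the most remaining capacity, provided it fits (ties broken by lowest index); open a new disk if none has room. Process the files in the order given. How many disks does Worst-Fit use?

12

977 GB → disk 1 (remaining 23 GB)
978 GB → disk 2 (remaining 22 GB)
747 GB → disk 3 (remaining 253 GB)
239 GB → disk 3 (remaining 14 GB)
624 GB → disk 4 (remaining 376 GB)
296 GB → disk 4 (remaining 80 GB)
542 GB → disk 5 (remaining 458 GB)
226 GB → disk 5 (remaining 232 GB)
931 GB → disk 6 (remaining 69 GB)
355 GB → disk 7 (remaining 645 GB)
775 GB → disk 8 (remaining 225 GB)
766 GB → disk 9 (remaining 234 GB)
261 GB → disk 7 (remaining 384 GB)
802 GB → disk 10 (remaining 198 GB)
804 GB → disk 11 (remaining 196 GB)
826 GB → disk 12 (remaining 174 GB)
Final disks: [977] [978] [747,239] [624,296] [542,226] [931] [355,261] [775] [766] [802] [804] [826].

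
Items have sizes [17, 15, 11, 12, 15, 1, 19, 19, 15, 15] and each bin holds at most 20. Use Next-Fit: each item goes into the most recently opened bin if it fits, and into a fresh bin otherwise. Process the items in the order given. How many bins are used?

9

Put 17 in bin 1; 3 remain.
Put 15 in bin 2; 5 remain.
Put 11 in bin 3; 9 remain.
Put 12 in bin 4; 8 remain.
Put 15 in bin 5; 5 remain.
Put 1 in bin 5; 4 remain.
Put 19 in bin 6; 1 remain.
Put 19 in bin 7; 1 remain.
Put 15 in bin 8; 5 remain.
Put 15 in bin 9; 5 remain.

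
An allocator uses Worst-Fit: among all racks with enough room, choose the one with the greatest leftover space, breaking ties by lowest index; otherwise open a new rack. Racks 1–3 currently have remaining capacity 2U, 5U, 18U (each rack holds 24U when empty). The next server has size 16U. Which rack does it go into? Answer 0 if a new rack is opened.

3

Racks with room: rack 3 (18U).
Most room is rack 3 with 18U free.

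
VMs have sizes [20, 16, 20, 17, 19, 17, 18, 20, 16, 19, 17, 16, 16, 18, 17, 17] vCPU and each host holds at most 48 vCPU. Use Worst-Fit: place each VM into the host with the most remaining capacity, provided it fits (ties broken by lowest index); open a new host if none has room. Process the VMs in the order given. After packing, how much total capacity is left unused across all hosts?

20 vCPU → host 1 (remaining 28 vCPU)
16 vCPU → host 1 (remaining 12 vCPU)
20 vCPU → host 2 (remaining 28 vCPU)
17 vCPU → host 2 (remaining 11 vCPU)
19 vCPU → host 3 (remaining 29 vCPU)
17 vCPU → host 3 (remaining 12 vCPU)
18 vCPU → host 4 (remaining 30 vCPU)
20 vCPU → host 4 (remaining 10 vCPU)
16 vCPU → host 5 (remaining 32 vCPU)
19 vCPU → host 5 (remaining 13 vCPU)
17 vCPU → host 6 (remaining 31 vCPU)
16 vCPU → host 6 (remaining 15 vCPU)
16 vCPU → host 7 (remaining 32 vCPU)
18 vCPU → host 7 (remaining 14 vCPU)
17 vCPU → host 8 (remaining 31 vCPU)
17 vCPU → host 8 (remaining 14 vCPU)
8 hosts × 48 vCPU = 384 vCPU; used 283 vCPU; unused 101 vCPU.

101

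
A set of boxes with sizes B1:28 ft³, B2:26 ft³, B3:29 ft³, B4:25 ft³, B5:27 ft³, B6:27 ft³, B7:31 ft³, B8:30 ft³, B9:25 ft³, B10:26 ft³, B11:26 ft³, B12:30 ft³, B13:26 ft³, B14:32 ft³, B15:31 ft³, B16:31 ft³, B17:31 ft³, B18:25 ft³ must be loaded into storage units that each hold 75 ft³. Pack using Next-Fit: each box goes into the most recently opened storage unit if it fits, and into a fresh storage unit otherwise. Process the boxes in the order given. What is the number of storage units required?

storage unit 1: place B1 (28 ft³), 47 ft³ left
storage unit 1: place B2 (26 ft³), 21 ft³ left
storage unit 2: place B3 (29 ft³), 46 ft³ left
storage unit 2: place B4 (25 ft³), 21 ft³ left
storage unit 3: place B5 (27 ft³), 48 ft³ left
storage unit 3: place B6 (27 ft³), 21 ft³ left
storage unit 4: place B7 (31 ft³), 44 ft³ left
storage unit 4: place B8 (30 ft³), 14 ft³ left
storage unit 5: place B9 (25 ft³), 50 ft³ left
storage unit 5: place B10 (26 ft³), 24 ft³ left
storage unit 6: place B11 (26 ft³), 49 ft³ left
storage unit 6: place B12 (30 ft³), 19 ft³ left
storage unit 7: place B13 (26 ft³), 49 ft³ left
storage unit 7: place B14 (32 ft³), 17 ft³ left
storage unit 8: place B15 (31 ft³), 44 ft³ left
storage unit 8: place B16 (31 ft³), 13 ft³ left
storage unit 9: place B17 (31 ft³), 44 ft³ left
storage unit 9: place B18 (25 ft³), 19 ft³ left
Final storage units: [28,26] [29,25] [27,27] [31,30] [25,26] [26,30] [26,32] [31,31] [31,25].

9 storage units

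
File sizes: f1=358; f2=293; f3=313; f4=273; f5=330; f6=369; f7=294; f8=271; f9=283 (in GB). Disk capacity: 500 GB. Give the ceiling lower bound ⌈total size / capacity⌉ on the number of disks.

6

Total size = 358 + 293 + 313 + 273 + 330 + 369 + 294 + 271 + 283 = 2784 GB.
⌈2784 / 500⌉ = 6.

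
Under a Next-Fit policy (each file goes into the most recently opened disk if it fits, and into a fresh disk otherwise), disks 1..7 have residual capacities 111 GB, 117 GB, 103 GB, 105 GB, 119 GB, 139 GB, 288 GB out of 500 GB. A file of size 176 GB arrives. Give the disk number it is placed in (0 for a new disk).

7

Next-Fit only looks at disk 7, which has 288 GB free.
176 GB fits there.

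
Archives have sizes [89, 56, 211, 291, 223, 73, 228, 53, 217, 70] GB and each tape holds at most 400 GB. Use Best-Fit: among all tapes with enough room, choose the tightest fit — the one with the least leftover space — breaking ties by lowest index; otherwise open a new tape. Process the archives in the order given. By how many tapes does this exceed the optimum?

0

Best-Fit: [89,56,211] [291,73] [223] [228,53,70] [217] → 5 tapes.
5 archives exceed 200 GB (half the capacity), and no two of those can share a tape, so at least 5 tapes are needed.
So 5 is already optimal.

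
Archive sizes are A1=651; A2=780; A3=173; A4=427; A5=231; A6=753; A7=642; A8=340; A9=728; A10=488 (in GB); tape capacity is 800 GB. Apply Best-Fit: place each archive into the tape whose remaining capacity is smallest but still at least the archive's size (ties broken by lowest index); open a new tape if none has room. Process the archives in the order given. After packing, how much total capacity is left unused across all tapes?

Put A1 (651 GB) in tape 1; 149 GB remain.
Put A2 (780 GB) in tape 2; 20 GB remain.
Put A3 (173 GB) in tape 3; 627 GB remain.
Put A4 (427 GB) in tape 3; 200 GB remain.
Put A5 (231 GB) in tape 4; 569 GB remain.
Put A6 (753 GB) in tape 5; 47 GB remain.
Put A7 (642 GB) in tape 6; 158 GB remain.
Put A8 (340 GB) in tape 4; 229 GB remain.
Put A9 (728 GB) in tape 7; 72 GB remain.
Put A10 (488 GB) in tape 8; 312 GB remain.
8 tapes × 800 GB = 6400 GB; used 5213 GB; unused 1187 GB.

1187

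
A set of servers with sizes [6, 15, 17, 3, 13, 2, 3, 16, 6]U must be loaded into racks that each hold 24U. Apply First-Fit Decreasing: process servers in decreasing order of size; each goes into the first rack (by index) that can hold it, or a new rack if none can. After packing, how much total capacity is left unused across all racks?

15

Sorted descending: 17, 16, 15, 13, 6, 6, 3, 3, 2.
rack 1: place 17U, 7U left
rack 2: place 16U, 8U left
rack 3: place 15U, 9U left
rack 4: place 13U, 11U left
rack 1: place 6U, 1U left
rack 2: place 6U, 2U left
rack 3: place 3U, 6U left
rack 3: place 3U, 3U left
rack 2: place 2U, 0U left
4 racks × 24U = 96U; used 81U; unused 15U.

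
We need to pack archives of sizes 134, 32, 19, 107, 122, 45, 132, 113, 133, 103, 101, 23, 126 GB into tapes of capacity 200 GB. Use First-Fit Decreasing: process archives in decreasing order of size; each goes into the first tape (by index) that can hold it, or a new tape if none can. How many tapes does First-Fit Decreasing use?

9

Sorted descending: 134, 133, 132, 126, 122, 113, 107, 103, 101, 45, 32, 23, 19.
tape 1: place 134 GB, 66 GB left
tape 2: place 133 GB, 67 GB left
tape 3: place 132 GB, 68 GB left
tape 4: place 126 GB, 74 GB left
tape 5: place 122 GB, 78 GB left
tape 6: place 113 GB, 87 GB left
tape 7: place 107 GB, 93 GB left
tape 8: place 103 GB, 97 GB left
tape 9: place 101 GB, 99 GB left
tape 1: place 45 GB, 21 GB left
tape 2: place 32 GB, 35 GB left
tape 2: place 23 GB, 12 GB left
tape 1: place 19 GB, 2 GB left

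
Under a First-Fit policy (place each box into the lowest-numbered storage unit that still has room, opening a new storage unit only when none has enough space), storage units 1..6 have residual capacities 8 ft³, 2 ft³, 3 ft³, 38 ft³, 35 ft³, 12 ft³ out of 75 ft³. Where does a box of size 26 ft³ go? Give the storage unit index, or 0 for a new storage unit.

4

Storage units with room: storage unit 4 (38 ft³), storage unit 5 (35 ft³).
The first with room is storage unit 4.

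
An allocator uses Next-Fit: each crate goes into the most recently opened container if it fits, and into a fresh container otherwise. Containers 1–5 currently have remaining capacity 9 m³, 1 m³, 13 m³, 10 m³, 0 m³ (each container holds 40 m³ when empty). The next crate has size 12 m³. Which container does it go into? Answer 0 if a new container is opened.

0

Next-Fit only looks at container 5, which has 0 m³ free.
12 m³ does not fit, so a new container is opened.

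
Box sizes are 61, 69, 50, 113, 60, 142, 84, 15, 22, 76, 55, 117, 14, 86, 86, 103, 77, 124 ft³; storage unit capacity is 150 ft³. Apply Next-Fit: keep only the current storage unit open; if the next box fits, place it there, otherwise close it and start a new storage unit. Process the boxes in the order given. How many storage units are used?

storage unit 1: place 61 ft³, 89 ft³ left
storage unit 1: place 69 ft³, 20 ft³ left
storage unit 2: place 50 ft³, 100 ft³ left
storage unit 3: place 113 ft³, 37 ft³ left
storage unit 4: place 60 ft³, 90 ft³ left
storage unit 5: place 142 ft³, 8 ft³ left
storage unit 6: place 84 ft³, 66 ft³ left
storage unit 6: place 15 ft³, 51 ft³ left
storage unit 6: place 22 ft³, 29 ft³ left
storage unit 7: place 76 ft³, 74 ft³ left
storage unit 7: place 55 ft³, 19 ft³ left
storage unit 8: place 117 ft³, 33 ft³ left
storage unit 8: place 14 ft³, 19 ft³ left
storage unit 9: place 86 ft³, 64 ft³ left
storage unit 10: place 86 ft³, 64 ft³ left
storage unit 11: place 103 ft³, 47 ft³ left
storage unit 12: place 77 ft³, 73 ft³ left
storage unit 13: place 124 ft³, 26 ft³ left

13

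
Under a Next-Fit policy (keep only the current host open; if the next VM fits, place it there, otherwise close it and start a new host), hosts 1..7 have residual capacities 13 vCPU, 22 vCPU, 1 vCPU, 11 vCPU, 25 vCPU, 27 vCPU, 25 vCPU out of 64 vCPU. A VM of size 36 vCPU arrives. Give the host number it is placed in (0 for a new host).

0

Next-Fit only looks at host 7, which has 25 vCPU free.
36 vCPU does not fit, so a new host is opened.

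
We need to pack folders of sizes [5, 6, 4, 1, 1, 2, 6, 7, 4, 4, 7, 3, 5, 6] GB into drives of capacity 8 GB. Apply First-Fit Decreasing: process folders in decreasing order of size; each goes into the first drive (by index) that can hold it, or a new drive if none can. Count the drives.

Sorted descending: 7, 7, 6, 6, 6, 5, 5, 4, 4, 4, 3, 2, 1, 1.
7 GB → drive 1 (remaining 1 GB)
7 GB → drive 2 (remaining 1 GB)
6 GB → drive 3 (remaining 2 GB)
6 GB → drive 4 (remaining 2 GB)
6 GB → drive 5 (remaining 2 GB)
5 GB → drive 6 (remaining 3 GB)
5 GB → drive 7 (remaining 3 GB)
4 GB → drive 8 (remaining 4 GB)
4 GB → drive 8 (remaining 0 GB)
4 GB → drive 9 (remaining 4 GB)
3 GB → drive 6 (remaining 0 GB)
2 GB → drive 3 (remaining 0 GB)
1 GB → drive 1 (remaining 0 GB)
1 GB → drive 2 (remaining 0 GB)
Final drives: [7,1] [7,1] [6,2] [6] [6] [5,3] [5] [4,4] [4].

9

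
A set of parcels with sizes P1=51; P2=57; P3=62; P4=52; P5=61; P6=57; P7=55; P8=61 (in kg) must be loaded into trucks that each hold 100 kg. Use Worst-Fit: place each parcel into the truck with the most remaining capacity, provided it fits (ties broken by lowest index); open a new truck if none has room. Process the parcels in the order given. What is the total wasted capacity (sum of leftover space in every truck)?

P1 (51 kg) → truck 1 (remaining 49 kg)
P2 (57 kg) → truck 2 (remaining 43 kg)
P3 (62 kg) → truck 3 (remaining 38 kg)
P4 (52 kg) → truck 4 (remaining 48 kg)
P5 (61 kg) → truck 5 (remaining 39 kg)
P6 (57 kg) → truck 6 (remaining 43 kg)
P7 (55 kg) → truck 7 (remaining 45 kg)
P8 (61 kg) → truck 8 (remaining 39 kg)
8 trucks × 100 kg = 800 kg; used 456 kg; unused 344 kg.

344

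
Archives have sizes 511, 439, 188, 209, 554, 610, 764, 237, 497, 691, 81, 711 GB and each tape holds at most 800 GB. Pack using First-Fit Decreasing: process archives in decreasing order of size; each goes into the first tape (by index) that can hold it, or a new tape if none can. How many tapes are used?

8

Sorted descending: 764, 711, 691, 610, 554, 511, 497, 439, 237, 209, 188, 81.
Put 764 GB in tape 1; 36 GB remain.
Put 711 GB in tape 2; 89 GB remain.
Put 691 GB in tape 3; 109 GB remain.
Put 610 GB in tape 4; 190 GB remain.
Put 554 GB in tape 5; 246 GB remain.
Put 511 GB in tape 6; 289 GB remain.
Put 497 GB in tape 7; 303 GB remain.
Put 439 GB in tape 8; 361 GB remain.
Put 237 GB in tape 5; 9 GB remain.
Put 209 GB in tape 6; 80 GB remain.
Put 188 GB in tape 4; 2 GB remain.
Put 81 GB in tape 2; 8 GB remain.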